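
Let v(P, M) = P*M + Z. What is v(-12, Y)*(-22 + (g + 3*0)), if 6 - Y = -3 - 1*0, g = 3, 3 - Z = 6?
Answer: 2109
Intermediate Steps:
Z = -3 (Z = 3 - 1*6 = 3 - 6 = -3)
Y = 9 (Y = 6 - (-3 - 1*0) = 6 - (-3 + 0) = 6 - 1*(-3) = 6 + 3 = 9)
v(P, M) = -3 + M*P (v(P, M) = P*M - 3 = M*P - 3 = -3 + M*P)
v(-12, Y)*(-22 + (g + 3*0)) = (-3 + 9*(-12))*(-22 + (3 + 3*0)) = (-3 - 108)*(-22 + (3 + 0)) = -111*(-22 + 3) = -111*(-19) = 2109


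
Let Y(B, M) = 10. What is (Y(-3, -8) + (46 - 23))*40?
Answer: 1320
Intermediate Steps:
(Y(-3, -8) + (46 - 23))*40 = (10 + (46 - 23))*40 = (10 + 23)*40 = 33*40 = 1320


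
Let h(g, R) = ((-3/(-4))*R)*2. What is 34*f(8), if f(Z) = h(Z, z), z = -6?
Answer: -306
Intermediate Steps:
h(g, R) = 3*R/2 (h(g, R) = ((-3*(-¼))*R)*2 = (3*R/4)*2 = 3*R/2)
f(Z) = -9 (f(Z) = (3/2)*(-6) = -9)
34*f(8) = 34*(-9) = -306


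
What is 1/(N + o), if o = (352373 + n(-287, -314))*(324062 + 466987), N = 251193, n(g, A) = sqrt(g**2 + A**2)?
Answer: 6194323566/1726631483360507605643 - 263683*sqrt(180965)/25899472250407614084645 ≈ 3.5832e-12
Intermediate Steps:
n(g, A) = sqrt(A**2 + g**2)
o = 278744309277 + 791049*sqrt(180965) (o = (352373 + sqrt((-314)**2 + (-287)**2))*(324062 + 466987) = (352373 + sqrt(98596 + 82369))*791049 = (352373 + sqrt(180965))*791049 = 278744309277 + 791049*sqrt(180965) ≈ 2.7908e+11)
1/(N + o) = 1/(251193 + (278744309277 + 791049*sqrt(180965))) = 1/(278744560470 + 791049*sqrt(180965))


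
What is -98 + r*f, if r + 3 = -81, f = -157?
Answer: 13090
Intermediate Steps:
r = -84 (r = -3 - 81 = -84)
-98 + r*f = -98 - 84*(-157) = -98 + 13188 = 13090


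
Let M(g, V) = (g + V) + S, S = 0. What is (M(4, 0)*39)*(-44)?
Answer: -6864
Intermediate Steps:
M(g, V) = V + g (M(g, V) = (g + V) + 0 = (V + g) + 0 = V + g)
(M(4, 0)*39)*(-44) = ((0 + 4)*39)*(-44) = (4*39)*(-44) = 156*(-44) = -6864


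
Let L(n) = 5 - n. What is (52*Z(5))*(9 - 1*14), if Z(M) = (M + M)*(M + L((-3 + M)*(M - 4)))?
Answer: -20800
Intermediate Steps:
Z(M) = 2*M*(5 + M - (-4 + M)*(-3 + M)) (Z(M) = (M + M)*(M + (5 - (-3 + M)*(M - 4))) = (2*M)*(M + (5 - (-3 + M)*(-4 + M))) = (2*M)*(M + (5 - (-4 + M)*(-3 + M))) = (2*M)*(5 + M - (-4 + M)*(-3 + M)) = 2*M*(5 + M - (-4 + M)*(-3 + M)))
(52*Z(5))*(9 - 1*14) = (52*(2*5*(-7 - 1*5**2 + 8*5)))*(9 - 1*14) = (52*(2*5*(-7 - 1*25 + 40)))*(9 - 14) = (52*(2*5*(-7 - 25 + 40)))*(-5) = (52*(2*5*8))*(-5) = (52*80)*(-5) = 4160*(-5) = -20800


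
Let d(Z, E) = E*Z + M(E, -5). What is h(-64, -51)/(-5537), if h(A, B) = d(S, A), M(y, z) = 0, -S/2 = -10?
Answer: 1280/5537 ≈ 0.23117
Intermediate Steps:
S = 20 (S = -2*(-10) = 20)
d(Z, E) = E*Z (d(Z, E) = E*Z + 0 = E*Z)
h(A, B) = 20*A (h(A, B) = A*20 = 20*A)
h(-64, -51)/(-5537) = (20*(-64))/(-5537) = -1280*(-1/5537) = 1280/5537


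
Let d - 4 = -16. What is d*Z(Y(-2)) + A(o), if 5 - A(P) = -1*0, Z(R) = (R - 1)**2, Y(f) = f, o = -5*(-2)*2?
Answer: -103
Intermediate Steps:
o = 20 (o = 10*2 = 20)
Z(R) = (-1 + R)**2
d = -12 (d = 4 - 16 = -12)
A(P) = 5 (A(P) = 5 - (-1)*0 = 5 - 1*0 = 5 + 0 = 5)
d*Z(Y(-2)) + A(o) = -12*(-1 - 2)**2 + 5 = -12*(-3)**2 + 5 = -12*9 + 5 = -108 + 5 = -103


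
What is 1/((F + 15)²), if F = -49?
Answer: 1/1156 ≈ 0.00086505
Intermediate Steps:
1/((F + 15)²) = 1/((-49 + 15)²) = 1/((-34)²) = 1/1156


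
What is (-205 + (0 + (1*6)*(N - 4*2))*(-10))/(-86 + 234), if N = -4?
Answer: 515/148 ≈ 3.4797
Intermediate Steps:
(-205 + (0 + (1*6)*(N - 4*2))*(-10))/(-86 + 234) = (-205 + (0 + (1*6)*(-4 - 4*2))*(-10))/(-86 + 234) = (-205 + (0 + 6*(-4 - 8))*(-10))/148 = (-205 + (0 + 6*(-12))*(-10))*(1/148) = (-205 + (0 - 72)*(-10))*(1/148) = (-205 - 72*(-10))*(1/148) = (-205 + 720)*(1/148) = 515*(1/148) = 515/148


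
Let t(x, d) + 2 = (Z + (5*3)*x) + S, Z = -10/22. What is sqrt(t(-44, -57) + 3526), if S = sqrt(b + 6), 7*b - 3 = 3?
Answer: sqrt(16977961 + 3388*sqrt(21))/77 ≈ 53.537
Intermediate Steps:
b = 6/7 (b = 3/7 + (1/7)*3 = 3/7 + 3/7 = 6/7 ≈ 0.85714)
S = 4*sqrt(21)/7 (S = sqrt(6/7 + 6) = sqrt(48/7) = 4*sqrt(21)/7 ≈ 2.6186)
Z = -5/11 (Z = -10*1/22 = -5/11 ≈ -0.45455)
t(x, d) = -27/11 + 15*x + 4*sqrt(21)/7 (t(x, d) = -2 + ((-5/11 + (5*3)*x) + 4*sqrt(21)/7) = -2 + ((-5/11 + 15*x) + 4*sqrt(21)/7) = -2 + (-5/11 + 15*x + 4*sqrt(21)/7) = -27/11 + 15*x + 4*sqrt(21)/7)
sqrt(t(-44, -57) + 3526) = sqrt((-27/11 + 15*(-44) + 4*sqrt(21)/7) + 3526) = sqrt((-27/11 - 660 + 4*sqrt(21)/7) + 3526) = sqrt((-7287/11 + 4*sqrt(21)/7) + 3526) = sqrt(31499/11 + 4*sqrt(21)/7)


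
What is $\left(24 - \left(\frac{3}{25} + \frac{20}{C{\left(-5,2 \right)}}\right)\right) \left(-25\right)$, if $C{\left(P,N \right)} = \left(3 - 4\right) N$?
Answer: $-847$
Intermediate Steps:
$C{\left(P,N \right)} = - N$
$\left(24 - \left(\frac{3}{25} + \frac{20}{C{\left(-5,2 \right)}}\right)\right) \left(-25\right) = \left(24 - \left(-10 + \frac{3}{25}\right)\right) \left(-25\right) = \left(24 - \left(\frac{3}{25} + \frac{20}{-2}\right)\right) \left(-25\right) = \left(24 - - \frac{247}{25}\right) \left(-25\right) = \left(24 + \left(10 - \frac{3}{25}\right)\right) \left(-25\right) = \left(24 + \frac{247}{25}\right) \left(-25\right) = \frac{847}{25} \left(-25\right) = -847$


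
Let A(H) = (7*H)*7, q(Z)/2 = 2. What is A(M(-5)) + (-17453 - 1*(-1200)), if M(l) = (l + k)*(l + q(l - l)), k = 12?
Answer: -16596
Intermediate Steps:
q(Z) = 4 (q(Z) = 2*2 = 4)
M(l) = (4 + l)*(12 + l) (M(l) = (l + 12)*(l + 4) = (12 + l)*(4 + l) = (4 + l)*(12 + l))
A(H) = 49*H
A(M(-5)) + (-17453 - 1*(-1200)) = 49*(48 + (-5)² + 16*(-5)) + (-17453 - 1*(-1200)) = 49*(48 + 25 - 80) + (-17453 + 1200) = 49*(-7) - 16253 = -343 - 16253 = -16596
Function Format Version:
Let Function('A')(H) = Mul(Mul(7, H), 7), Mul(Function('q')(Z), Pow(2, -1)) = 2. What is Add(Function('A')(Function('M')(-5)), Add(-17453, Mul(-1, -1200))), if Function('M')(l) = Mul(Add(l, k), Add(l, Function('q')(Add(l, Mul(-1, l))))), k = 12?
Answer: -16596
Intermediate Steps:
Function('q')(Z) = 4 (Function('q')(Z) = Mul(2, 2) = 4)
Function('M')(l) = Mul(Add(4, l), Add(12, l)) (Function('M')(l) = Mul(Add(l, 12), Add(l, 4)) = Mul(Add(12, l), Add(4, l)) = Mul(Add(4, l), Add(12, l)))
Function('A')(H) = Mul(49, H)
Add(Function('A')(Function('M')(-5)), Add(-17453, Mul(-1, -1200))) = Add(Mul(49, Add(48, Pow(-5, 2), Mul(16, -5))), Add(-17453, Mul(-1, -1200))) = Add(Mul(49, Add(48, 25, -80)), Add(-17453, 1200)) = Add(Mul(49, -7), -16253) = Add(-343, -16253) = -16596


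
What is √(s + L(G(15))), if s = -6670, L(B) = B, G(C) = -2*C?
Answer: 10*I*√67 ≈ 81.854*I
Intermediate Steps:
√(s + L(G(15))) = √(-6670 - 2*15) = √(-6670 - 30) = √(-6700) = 10*I*√67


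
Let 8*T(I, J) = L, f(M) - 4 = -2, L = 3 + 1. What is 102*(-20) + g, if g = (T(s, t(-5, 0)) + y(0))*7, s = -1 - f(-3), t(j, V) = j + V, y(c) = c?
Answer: -4073/2 ≈ -2036.5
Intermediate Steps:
L = 4
t(j, V) = V + j
f(M) = 2 (f(M) = 4 - 2 = 2)
s = -3 (s = -1 - 1*2 = -1 - 2 = -3)
T(I, J) = 1/2 (T(I, J) = (1/8)*4 = 1/2)
g = 7/2 (g = (1/2 + 0)*7 = (1/2)*7 = 7/2 ≈ 3.5000)
102*(-20) + g = 102*(-20) + 7/2 = -2040 + 7/2 = -4073/2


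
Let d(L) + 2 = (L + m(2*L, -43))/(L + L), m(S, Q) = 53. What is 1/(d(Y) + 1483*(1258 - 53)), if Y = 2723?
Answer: 2723/4866037787 ≈ 5.5959e-7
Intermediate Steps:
d(L) = -2 + (53 + L)/(2*L) (d(L) = -2 + (L + 53)/(L + L) = -2 + (53 + L)/((2*L)) = -2 + (53 + L)*(1/(2*L)) = -2 + (53 + L)/(2*L))
1/(d(Y) + 1483*(1258 - 53)) = 1/((½)*(53 - 3*2723)/2723 + 1483*(1258 - 53)) = 1/((½)*(1/2723)*(53 - 8169) + 1483*1205) = 1/((½)*(1/2723)*(-8116) + 1787015) = 1/(-4058/2723 + 1787015) = 1/(4866037787/2723) = 2723/4866037787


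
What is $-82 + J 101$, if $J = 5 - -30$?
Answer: $3453$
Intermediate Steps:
$J = 35$ ($J = 5 + 30 = 35$)
$-82 + J 101 = -82 + 35 \cdot 101 = -82 + 3535 = 3453$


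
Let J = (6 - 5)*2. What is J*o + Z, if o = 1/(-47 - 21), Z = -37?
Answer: -1259/34 ≈ -37.029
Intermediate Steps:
J = 2 (J = 1*2 = 2)
o = -1/68 (o = 1/(-68) = -1/68 ≈ -0.014706)
J*o + Z = 2*(-1/68) - 37 = -1/34 - 37 = -1259/34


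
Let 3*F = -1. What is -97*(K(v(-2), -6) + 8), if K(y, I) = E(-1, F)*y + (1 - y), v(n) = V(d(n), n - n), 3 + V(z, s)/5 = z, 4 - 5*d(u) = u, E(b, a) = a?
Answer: -2037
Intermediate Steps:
F = -⅓ (F = (⅓)*(-1) = -⅓ ≈ -0.33333)
d(u) = ⅘ - u/5
V(z, s) = -15 + 5*z
v(n) = -11 - n (v(n) = -15 + 5*(⅘ - n/5) = -15 + (4 - n) = -11 - n)
K(y, I) = 1 - 4*y/3 (K(y, I) = -y/3 + (1 - y) = 1 - 4*y/3)
-97*(K(v(-2), -6) + 8) = -97*((1 - 4*(-11 - 1*(-2))/3) + 8) = -97*((1 - 4*(-11 + 2)/3) + 8) = -97*((1 - 4/3*(-9)) + 8) = -97*((1 + 12) + 8) = -97*(13 + 8) = -97*21 = -2037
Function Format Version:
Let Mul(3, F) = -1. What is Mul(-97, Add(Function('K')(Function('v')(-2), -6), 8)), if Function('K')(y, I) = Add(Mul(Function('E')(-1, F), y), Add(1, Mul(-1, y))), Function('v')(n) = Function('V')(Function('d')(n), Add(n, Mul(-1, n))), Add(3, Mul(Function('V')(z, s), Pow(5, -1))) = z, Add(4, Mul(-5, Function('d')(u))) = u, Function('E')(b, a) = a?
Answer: -2037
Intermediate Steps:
F = Rational(-1, 3) (F = Mul(Rational(1, 3), -1) = Rational(-1, 3) ≈ -0.33333)
Function('d')(u) = Add(Rational(4, 5), Mul(Rational(-1, 5), u))
Function('V')(z, s) = Add(-15, Mul(5, z))
Function('v')(n) = Add(-11, Mul(-1, n)) (Function('v')(n) = Add(-15, Mul(5, Add(Rational(4, 5), Mul(Rational(-1, 5), n)))) = Add(-15, Add(4, Mul(-1, n))) = Add(-11, Mul(-1, n)))
Function('K')(y, I) = Add(1, Mul(Rational(-4, 3), y)) (Function('K')(y, I) = Add(Mul(Rational(-1, 3), y), Add(1, Mul(-1, y))) = Add(1, Mul(Rational(-4, 3), y)))
Mul(-97, Add(Function('K')(Function('v')(-2), -6), 8)) = Mul(-97, Add(Add(1, Mul(Rational(-4, 3), Add(-11, Mul(-1, -2)))), 8)) = Mul(-97, Add(Add(1, Mul(Rational(-4, 3), Add(-11, 2))), 8)) = Mul(-97, Add(Add(1, Mul(Rational(-4, 3), -9)), 8)) = Mul(-97, Add(Add(1, 12), 8)) = Mul(-97, Add(13, 8)) = Mul(-97, 21) = -2037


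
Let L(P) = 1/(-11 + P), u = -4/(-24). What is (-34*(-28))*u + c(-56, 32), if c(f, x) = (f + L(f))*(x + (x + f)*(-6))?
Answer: -1949692/201 ≈ -9700.0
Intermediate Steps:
u = ⅙ (u = -4*(-1/24) = ⅙ ≈ 0.16667)
c(f, x) = (f + 1/(-11 + f))*(-6*f - 5*x) (c(f, x) = (f + 1/(-11 + f))*(x + (x + f)*(-6)) = (f + 1/(-11 + f))*(x + (f + x)*(-6)) = (f + 1/(-11 + f))*(x + (-6*f - 6*x)) = (f + 1/(-11 + f))*(-6*f - 5*x))
(-34*(-28))*u + c(-56, 32) = -34*(-28)*(⅙) + (-6*(-56) - 5*32 - 56*(-11 - 56)*(-6*(-56) - 5*32))/(-11 - 56) = 952*(⅙) + (336 - 160 - 56*(-67)*(336 - 160))/(-67) = 476/3 - (336 - 160 - 56*(-67)*176)/67 = 476/3 - (336 - 160 + 660352)/67 = 476/3 - 1/67*660528 = 476/3 - 660528/67 = -1949692/201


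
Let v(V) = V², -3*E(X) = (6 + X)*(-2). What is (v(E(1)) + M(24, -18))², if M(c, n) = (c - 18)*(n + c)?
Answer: 270400/81 ≈ 3338.3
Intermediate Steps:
M(c, n) = (-18 + c)*(c + n)
E(X) = 4 + 2*X/3 (E(X) = -(6 + X)*(-2)/3 = -(-12 - 2*X)/3 = 4 + 2*X/3)
(v(E(1)) + M(24, -18))² = ((4 + (⅔)*1)² + (24² - 18*24 - 18*(-18) + 24*(-18)))² = ((4 + ⅔)² + (576 - 432 + 324 - 432))² = ((14/3)² + 36)² = (196/9 + 36)² = (520/9)² = 270400/81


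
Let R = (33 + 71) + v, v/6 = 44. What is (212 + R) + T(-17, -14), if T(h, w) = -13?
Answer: 567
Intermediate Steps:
v = 264 (v = 6*44 = 264)
R = 368 (R = (33 + 71) + 264 = 104 + 264 = 368)
(212 + R) + T(-17, -14) = (212 + 368) - 13 = 580 - 13 = 567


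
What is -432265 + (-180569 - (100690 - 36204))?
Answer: -677320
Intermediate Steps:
-432265 + (-180569 - (100690 - 36204)) = -432265 + (-180569 - 1*64486) = -432265 + (-180569 - 64486) = -432265 - 245055 = -677320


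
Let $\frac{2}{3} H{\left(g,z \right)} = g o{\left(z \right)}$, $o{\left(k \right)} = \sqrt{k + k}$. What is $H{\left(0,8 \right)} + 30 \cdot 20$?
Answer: $600$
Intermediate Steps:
$o{\left(k \right)} = \sqrt{2} \sqrt{k}$ ($o{\left(k \right)} = \sqrt{2 k} = \sqrt{2} \sqrt{k}$)
$H{\left(g,z \right)} = \frac{3 g \sqrt{2} \sqrt{z}}{2}$
$H{\left(0,8 \right)} + 30 \cdot 20 = \frac{3}{2} \cdot 0 \sqrt{2} \sqrt{8} + 30 \cdot 20 = \frac{3}{2} \cdot 0 \sqrt{2} \cdot 2 \sqrt{2} + 600 = 0 + 600 = 600$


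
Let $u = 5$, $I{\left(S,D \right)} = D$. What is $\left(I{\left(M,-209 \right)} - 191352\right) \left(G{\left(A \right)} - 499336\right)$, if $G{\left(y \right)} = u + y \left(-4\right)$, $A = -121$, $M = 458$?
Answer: $95559630167$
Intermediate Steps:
$G{\left(y \right)} = 5 - 4 y$ ($G{\left(y \right)} = 5 + y \left(-4\right) = 5 - 4 y$)
$\left(I{\left(M,-209 \right)} - 191352\right) \left(G{\left(A \right)} - 499336\right) = \left(-209 - 191352\right) \left(\left(5 - -484\right) - 499336\right) = - 191561 \left(\left(5 + 484\right) - 499336\right) = - 191561 \left(489 - 499336\right) = \left(-191561\right) \left(-498847\right) = 95559630167$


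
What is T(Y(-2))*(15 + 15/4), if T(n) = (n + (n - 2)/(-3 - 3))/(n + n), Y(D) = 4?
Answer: 275/32 ≈ 8.5938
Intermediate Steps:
T(n) = (⅓ + 5*n/6)/(2*n) (T(n) = (n + (-2 + n)/(-6))/((2*n)) = (n + (-2 + n)*(-⅙))*(1/(2*n)) = (n + (⅓ - n/6))*(1/(2*n)) = (⅓ + 5*n/6)*(1/(2*n)) = (⅓ + 5*n/6)/(2*n))
T(Y(-2))*(15 + 15/4) = ((1/12)*(2 + 5*4)/4)*(15 + 15/4) = ((1/12)*(¼)*(2 + 20))*(15 + 15*(¼)) = ((1/12)*(¼)*22)*(15 + 15/4) = (11/24)*(75/4) = 275/32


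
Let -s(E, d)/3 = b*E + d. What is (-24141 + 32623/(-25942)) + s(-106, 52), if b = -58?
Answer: -65224685/1526 ≈ -42742.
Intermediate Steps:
s(E, d) = -3*d + 174*E (s(E, d) = -3*(-58*E + d) = -3*(d - 58*E) = -3*d + 174*E)
(-24141 + 32623/(-25942)) + s(-106, 52) = (-24141 + 32623/(-25942)) + (-3*52 + 174*(-106)) = (-24141 + 32623*(-1/25942)) + (-156 - 18444) = (-24141 - 1919/1526) - 18600 = -36841085/1526 - 18600 = -65224685/1526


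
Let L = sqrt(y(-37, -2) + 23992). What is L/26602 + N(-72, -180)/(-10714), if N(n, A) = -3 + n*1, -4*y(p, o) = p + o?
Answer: 75/10714 + sqrt(96007)/53204 ≈ 0.012824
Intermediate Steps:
y(p, o) = -o/4 - p/4 (y(p, o) = -(p + o)/4 = -(o + p)/4 = -o/4 - p/4)
N(n, A) = -3 + n
L = sqrt(96007)/2 (L = sqrt((-1/4*(-2) - 1/4*(-37)) + 23992) = sqrt((1/2 + 37/4) + 23992) = sqrt(39/4 + 23992) = sqrt(96007/4) = sqrt(96007)/2 ≈ 154.93)
L/26602 + N(-72, -180)/(-10714) = (sqrt(96007)/2)/26602 + (-3 - 72)/(-10714) = (sqrt(96007)/2)*(1/26602) - 75*(-1/10714) = sqrt(96007)/53204 + 75/10714 = 75/10714 + sqrt(96007)/53204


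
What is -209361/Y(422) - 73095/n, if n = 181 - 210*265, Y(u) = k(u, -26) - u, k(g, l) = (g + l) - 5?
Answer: 11615311254/1719539 ≈ 6754.9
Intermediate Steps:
k(g, l) = -5 + g + l
Y(u) = -31 (Y(u) = (-5 + u - 26) - u = (-31 + u) - u = -31)
n = -55469 (n = 181 - 55650 = -55469)
-209361/Y(422) - 73095/n = -209361/(-31) - 73095/(-55469) = -209361*(-1/31) - 73095*(-1/55469) = 209361/31 + 73095/55469 = 11615311254/1719539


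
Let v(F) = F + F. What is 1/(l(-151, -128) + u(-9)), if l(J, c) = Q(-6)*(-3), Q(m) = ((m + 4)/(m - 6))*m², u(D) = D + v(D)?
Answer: -1/45 ≈ -0.022222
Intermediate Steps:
v(F) = 2*F
u(D) = 3*D (u(D) = D + 2*D = 3*D)
Q(m) = m²*(4 + m)/(-6 + m) (Q(m) = ((4 + m)/(-6 + m))*m² = m²*(4 + m)/(-6 + m))
l(J, c) = -18 (l(J, c) = ((-6)²*(4 - 6)/(-6 - 6))*(-3) = (36*(-2)/(-12))*(-3) = (36*(-1/12)*(-2))*(-3) = 6*(-3) = -18)
1/(l(-151, -128) + u(-9)) = 1/(-18 + 3*(-9)) = 1/(-18 - 27) = 1/(-45) = -1/45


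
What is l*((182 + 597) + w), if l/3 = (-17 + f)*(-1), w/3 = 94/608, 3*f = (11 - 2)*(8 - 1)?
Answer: -710871/76 ≈ -9353.6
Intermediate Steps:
f = 21 (f = ((11 - 2)*(8 - 1))/3 = (9*7)/3 = (⅓)*63 = 21)
w = 141/304 (w = 3*(94/608) = 3*(94*(1/608)) = 3*(47/304) = 141/304 ≈ 0.46382)
l = -12 (l = 3*((-17 + 21)*(-1)) = 3*(4*(-1)) = 3*(-4) = -12)
l*((182 + 597) + w) = -12*((182 + 597) + 141/304) = -12*(779 + 141/304) = -12*236957/304 = -710871/76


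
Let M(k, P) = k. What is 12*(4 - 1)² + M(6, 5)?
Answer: 114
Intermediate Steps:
12*(4 - 1)² + M(6, 5) = 12*(4 - 1)² + 6 = 12*3² + 6 = 12*9 + 6 = 108 + 6 = 114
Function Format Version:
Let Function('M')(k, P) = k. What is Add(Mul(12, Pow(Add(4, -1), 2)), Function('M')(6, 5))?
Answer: 114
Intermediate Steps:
Add(Mul(12, Pow(Add(4, -1), 2)), Function('M')(6, 5)) = Add(Mul(12, Pow(Add(4, -1), 2)), 6) = Add(Mul(12, Pow(3, 2)), 6) = Add(Mul(12, 9), 6) = Add(108, 6) = 114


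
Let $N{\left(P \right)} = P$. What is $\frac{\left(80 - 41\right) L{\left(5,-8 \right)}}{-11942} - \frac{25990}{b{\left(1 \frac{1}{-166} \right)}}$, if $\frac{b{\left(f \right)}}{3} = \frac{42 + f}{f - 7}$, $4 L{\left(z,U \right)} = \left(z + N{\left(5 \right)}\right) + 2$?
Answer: $\frac{360960863719}{249743046} \approx 1445.3$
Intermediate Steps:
$L{\left(z,U \right)} = \frac{7}{4} + \frac{z}{4}$ ($L{\left(z,U \right)} = \frac{\left(z + 5\right) + 2}{4} = \frac{\left(5 + z\right) + 2}{4} = \frac{7 + z}{4} = \frac{7}{4} + \frac{z}{4}$)
$b{\left(f \right)} = \frac{3 \left(42 + f\right)}{-7 + f}$ ($b{\left(f \right)} = 3 \frac{42 + f}{f - 7} = 3 \frac{42 + f}{-7 + f} = \frac{3 \left(42 + f\right)}{-7 + f}$)
$\frac{\left(80 - 41\right) L{\left(5,-8 \right)}}{-11942} - \frac{25990}{b{\left(1 \frac{1}{-166} \right)}} = \frac{\left(80 - 41\right) \left(\frac{7}{4} + \frac{1}{4} \cdot 5\right)}{-11942} - \frac{25990}{3 \frac{1}{-7 + 1 \frac{1}{-166}} \left(42 + 1 \frac{1}{-166}\right)} = 39 \left(\frac{7}{4} + \frac{5}{4}\right) \left(- \frac{1}{11942}\right) - \frac{25990}{3 \frac{1}{-7 + 1 \left(- \frac{1}{166}\right)} \left(42 + 1 \left(- \frac{1}{166}\right)\right)} = 39 \cdot 3 \left(- \frac{1}{11942}\right) - \frac{25990}{3 \frac{1}{-7 - \frac{1}{166}} \left(42 - \frac{1}{166}\right)} = 117 \left(- \frac{1}{11942}\right) - \frac{25990}{3 \frac{1}{- \frac{1163}{166}} \cdot \frac{6971}{166}} = - \frac{117}{11942} - \frac{25990}{3 \left(- \frac{166}{1163}\right) \frac{6971}{166}} = - \frac{117}{11942} - \frac{25990}{- \frac{20913}{1163}} = - \frac{117}{11942} - - \frac{30226370}{20913} = - \frac{117}{11942} + \frac{30226370}{20913} = \frac{360960863719}{249743046}$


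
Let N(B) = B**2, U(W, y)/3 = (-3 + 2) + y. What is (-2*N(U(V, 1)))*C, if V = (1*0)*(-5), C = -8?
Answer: 0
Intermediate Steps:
V = 0 (V = 0*(-5) = 0)
U(W, y) = -3 + 3*y (U(W, y) = 3*((-3 + 2) + y) = 3*(-1 + y) = -3 + 3*y)
(-2*N(U(V, 1)))*C = -2*(-3 + 3*1)**2*(-8) = -2*(-3 + 3)**2*(-8) = -2*0**2*(-8) = -2*0*(-8) = 0*(-8) = 0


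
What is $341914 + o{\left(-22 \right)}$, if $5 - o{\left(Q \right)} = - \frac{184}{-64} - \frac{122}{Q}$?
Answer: $\frac{30088131}{88} \approx 3.4191 \cdot 10^{5}$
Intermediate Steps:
$o{\left(Q \right)} = \frac{17}{8} + \frac{122}{Q}$ ($o{\left(Q \right)} = 5 - \left(- \frac{184}{-64} - \frac{122}{Q}\right) = 5 - \left(\left(-184\right) \left(- \frac{1}{64}\right) - \frac{122}{Q}\right) = 5 - \left(\frac{23}{8} - \frac{122}{Q}\right) = \frac{17}{8} + \frac{122}{Q}$)
$341914 + o{\left(-22 \right)} = 341914 + \left(\frac{17}{8} + \frac{122}{-22}\right) = 341914 + \left(\frac{17}{8} + 122 \left(- \frac{1}{22}\right)\right) = 341914 + \left(\frac{17}{8} - \frac{61}{11}\right) = 341914 - \frac{301}{88} = \frac{30088131}{88}$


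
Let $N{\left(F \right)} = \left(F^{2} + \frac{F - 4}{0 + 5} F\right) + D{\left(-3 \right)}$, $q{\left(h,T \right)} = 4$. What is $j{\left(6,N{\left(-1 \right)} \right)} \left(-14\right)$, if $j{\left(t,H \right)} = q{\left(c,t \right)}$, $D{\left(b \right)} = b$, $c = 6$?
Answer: $-56$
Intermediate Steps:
$N{\left(F \right)} = -3 + F^{2} + F \left(- \frac{4}{5} + \frac{F}{5}\right)$ ($N{\left(F \right)} = \left(F^{2} + \frac{F - 4}{0 + 5} F\right) - 3 = \left(F^{2} + \frac{-4 + F}{5} F\right) - 3 = \left(F^{2} + \left(-4 + F\right) \frac{1}{5} F\right) - 3 = \left(F^{2} + \left(- \frac{4}{5} + \frac{F}{5}\right) F\right) - 3 = \left(F^{2} + F \left(- \frac{4}{5} + \frac{F}{5}\right)\right) - 3 = -3 + F^{2} + F \left(- \frac{4}{5} + \frac{F}{5}\right)$)
$j{\left(t,H \right)} = 4$
$j{\left(6,N{\left(-1 \right)} \right)} \left(-14\right) = 4 \left(-14\right) = -56$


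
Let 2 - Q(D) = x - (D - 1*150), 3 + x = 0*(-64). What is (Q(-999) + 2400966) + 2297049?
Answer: 4696871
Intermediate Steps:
x = -3 (x = -3 + 0*(-64) = -3 + 0 = -3)
Q(D) = -145 + D (Q(D) = 2 - (-3 - (D - 1*150)) = 2 - (-3 - (D - 150)) = 2 - (-3 - (-150 + D)) = 2 - (-3 + (150 - D)) = 2 - (147 - D) = 2 + (-147 + D) = -145 + D)
(Q(-999) + 2400966) + 2297049 = ((-145 - 999) + 2400966) + 2297049 = (-1144 + 2400966) + 2297049 = 2399822 + 2297049 = 4696871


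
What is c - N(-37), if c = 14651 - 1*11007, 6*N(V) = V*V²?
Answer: 72517/6 ≈ 12086.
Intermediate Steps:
N(V) = V³/6 (N(V) = (V*V²)/6 = V³/6)
c = 3644 (c = 14651 - 11007 = 3644)
c - N(-37) = 3644 - (-37)³/6 = 3644 - (-50653)/6 = 3644 - 1*(-50653/6) = 3644 + 50653/6 = 72517/6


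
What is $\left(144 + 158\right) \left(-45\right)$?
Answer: $-13590$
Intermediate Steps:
$\left(144 + 158\right) \left(-45\right) = 302 \left(-45\right) = -13590$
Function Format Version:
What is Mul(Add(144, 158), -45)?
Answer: -13590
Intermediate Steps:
Mul(Add(144, 158), -45) = Mul(302, -45) = -13590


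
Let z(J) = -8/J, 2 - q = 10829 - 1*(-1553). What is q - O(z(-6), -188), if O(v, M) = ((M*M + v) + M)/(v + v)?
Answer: -25564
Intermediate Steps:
q = -12380 (q = 2 - (10829 - 1*(-1553)) = 2 - (10829 + 1553) = 2 - 1*12382 = 2 - 12382 = -12380)
O(v, M) = (M + v + M²)/(2*v) (O(v, M) = ((M² + v) + M)/((2*v)) = ((v + M²) + M)*(1/(2*v)) = (M + v + M²)*(1/(2*v)) = (M + v + M²)/(2*v))
q - O(z(-6), -188) = -12380 - (-188 - 8/(-6) + (-188)²)/(2*((-8/(-6)))) = -12380 - (-188 - 8*(-⅙) + 35344)/(2*((-8*(-⅙)))) = -12380 - (-188 + 4/3 + 35344)/(2*4/3) = -12380 - 3*105472/(2*4*3) = -12380 - 1*13184 = -12380 - 13184 = -25564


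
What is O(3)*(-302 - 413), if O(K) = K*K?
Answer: -6435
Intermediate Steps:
O(K) = K²
O(3)*(-302 - 413) = 3²*(-302 - 413) = 9*(-715) = -6435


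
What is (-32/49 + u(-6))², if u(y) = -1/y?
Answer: 20449/86436 ≈ 0.23658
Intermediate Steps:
(-32/49 + u(-6))² = (-32/49 - 1/(-6))² = (-32*1/49 - 1*(-⅙))² = (-32/49 + ⅙)² = (-143/294)² = 20449/86436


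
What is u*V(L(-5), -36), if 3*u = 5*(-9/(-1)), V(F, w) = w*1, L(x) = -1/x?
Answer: -540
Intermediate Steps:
V(F, w) = w
u = 15 (u = (5*(-9/(-1)))/3 = (5*(-9*(-1)))/3 = (5*9)/3 = (⅓)*45 = 15)
u*V(L(-5), -36) = 15*(-36) = -540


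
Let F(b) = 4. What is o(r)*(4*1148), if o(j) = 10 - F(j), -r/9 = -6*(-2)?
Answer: 27552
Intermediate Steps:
r = -108 (r = -(-54)*(-2) = -9*12 = -108)
o(j) = 6 (o(j) = 10 - 1*4 = 10 - 4 = 6)
o(r)*(4*1148) = 6*(4*1148) = 6*4592 = 27552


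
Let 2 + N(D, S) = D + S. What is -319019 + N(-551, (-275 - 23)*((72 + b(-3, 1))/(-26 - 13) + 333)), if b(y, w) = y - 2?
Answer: -16313468/39 ≈ -4.1829e+5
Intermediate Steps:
b(y, w) = -2 + y
N(D, S) = -2 + D + S (N(D, S) = -2 + (D + S) = -2 + D + S)
-319019 + N(-551, (-275 - 23)*((72 + b(-3, 1))/(-26 - 13) + 333)) = -319019 + (-2 - 551 + (-275 - 23)*((72 + (-2 - 3))/(-26 - 13) + 333)) = -319019 + (-2 - 551 - 298*((72 - 5)/(-39) + 333)) = -319019 + (-2 - 551 - 298*(67*(-1/39) + 333)) = -319019 + (-2 - 551 - 298*(-67/39 + 333)) = -319019 + (-2 - 551 - 298*12920/39) = -319019 + (-2 - 551 - 3850160/39) = -319019 - 3871727/39 = -16313468/39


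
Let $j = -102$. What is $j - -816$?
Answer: $714$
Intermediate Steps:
$j - -816 = -102 - -816 = -102 + 816 = 714$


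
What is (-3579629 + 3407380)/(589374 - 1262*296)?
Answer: -172249/215822 ≈ -0.79811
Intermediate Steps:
(-3579629 + 3407380)/(589374 - 1262*296) = -172249/(589374 - 373552) = -172249/215822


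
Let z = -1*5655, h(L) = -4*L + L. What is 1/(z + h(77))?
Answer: -1/5886 ≈ -0.00016989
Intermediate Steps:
h(L) = -3*L
z = -5655
1/(z + h(77)) = 1/(-5655 - 3*77) = 1/(-5655 - 231) = 1/(-5886) = -1/5886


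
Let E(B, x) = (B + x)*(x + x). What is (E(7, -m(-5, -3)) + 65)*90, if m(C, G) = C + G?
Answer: 27450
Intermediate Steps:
E(B, x) = 2*x*(B + x) (E(B, x) = (B + x)*(2*x) = 2*x*(B + x))
(E(7, -m(-5, -3)) + 65)*90 = (2*(-(-5 - 3))*(7 - (-5 - 3)) + 65)*90 = (2*(-1*(-8))*(7 - 1*(-8)) + 65)*90 = (2*8*(7 + 8) + 65)*90 = (2*8*15 + 65)*90 = (240 + 65)*90 = 305*90 = 27450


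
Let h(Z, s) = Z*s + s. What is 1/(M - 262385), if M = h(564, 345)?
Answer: -1/67460 ≈ -1.4824e-5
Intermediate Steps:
h(Z, s) = s + Z*s
M = 194925 (M = 345*(1 + 564) = 345*565 = 194925)
1/(M - 262385) = 1/(194925 - 262385) = 1/(-67460) = -1/67460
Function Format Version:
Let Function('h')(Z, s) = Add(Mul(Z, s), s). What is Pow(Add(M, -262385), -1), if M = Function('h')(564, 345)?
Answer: Rational(-1, 67460) ≈ -1.4824e-5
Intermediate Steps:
Function('h')(Z, s) = Add(s, Mul(Z, s))
M = 194925 (M = Mul(345, Add(1, 564)) = Mul(345, 565) = 194925)
Pow(Add(M, -262385), -1) = Pow(Add(194925, -262385), -1) = Pow(-67460, -1) = Rational(-1, 67460)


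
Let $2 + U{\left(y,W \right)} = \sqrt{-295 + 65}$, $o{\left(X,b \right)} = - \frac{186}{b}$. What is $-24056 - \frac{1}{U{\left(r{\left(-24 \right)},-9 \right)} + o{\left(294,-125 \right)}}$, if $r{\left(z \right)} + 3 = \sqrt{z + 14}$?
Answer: $- \frac{43274887688}{1798923} + \frac{15625 i \sqrt{230}}{3597846} \approx -24056.0 + 0.065863 i$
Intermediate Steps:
$r{\left(z \right)} = -3 + \sqrt{14 + z}$ ($r{\left(z \right)} = -3 + \sqrt{z + 14} = -3 + \sqrt{14 + z}$)
$U{\left(y,W \right)} = -2 + i \sqrt{230}$ ($U{\left(y,W \right)} = -2 + \sqrt{-295 + 65} = -2 + \sqrt{-230} = -2 + i \sqrt{230}$)
$-24056 - \frac{1}{U{\left(r{\left(-24 \right)},-9 \right)} + o{\left(294,-125 \right)}} = -24056 - \frac{1}{\left(-2 + i \sqrt{230}\right) - \frac{186}{-125}} = -24056 - \frac{1}{\left(-2 + i \sqrt{230}\right) - - \frac{186}{125}} = -24056 - \frac{1}{\left(-2 + i \sqrt{230}\right) + \frac{186}{125}} = -24056 - \frac{1}{- \frac{64}{125} + i \sqrt{230}}$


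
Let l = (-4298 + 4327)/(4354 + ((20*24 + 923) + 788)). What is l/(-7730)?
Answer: -29/50592850 ≈ -5.7320e-7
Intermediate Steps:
l = 29/6545 (l = 29/(4354 + ((480 + 923) + 788)) = 29/(4354 + (1403 + 788)) = 29/(4354 + 2191) = 29/6545 ≈ 0.0044309)
l/(-7730) = (29/6545)/(-7730) = (29/6545)*(-1/7730) = -29/50592850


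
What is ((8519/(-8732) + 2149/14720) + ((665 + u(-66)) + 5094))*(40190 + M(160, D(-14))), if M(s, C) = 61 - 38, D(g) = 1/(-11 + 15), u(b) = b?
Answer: 7355393489366751/32133760 ≈ 2.2890e+8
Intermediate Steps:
D(g) = 1/4
M(s, C) = 23
((8519/(-8732) + 2149/14720) + ((665 + u(-66)) + 5094))*(40190 + M(160, D(-14))) = ((8519/(-8732) + 2149/14720) + ((665 - 66) + 5094))*(40190 + 23) = ((8519*(-1/8732) + 2149*(1/14720)) + (599 + 5094))*40213 = ((-8519/8732 + 2149/14720) + 5693)*40213 = (-26658653/32133760 + 5693)*40213 = (182910837027/32133760)*40213 = 7355393489366751/32133760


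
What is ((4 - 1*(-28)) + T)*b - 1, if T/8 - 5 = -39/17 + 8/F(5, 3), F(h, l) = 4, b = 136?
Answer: 9471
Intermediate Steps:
T = 640/17 (T = 40 + 8*(-39/17 + 8/4) = 40 + 8*(-39*1/17 + 8*(¼)) = 40 + 8*(-39/17 + 2) = 40 + 8*(-5/17) = 40 - 40/17 = 640/17 ≈ 37.647)
((4 - 1*(-28)) + T)*b - 1 = ((4 - 1*(-28)) + 640/17)*136 - 1 = ((4 + 28) + 640/17)*136 - 1 = (32 + 640/17)*136 - 1 = (1184/17)*136 - 1 = 9472 - 1 = 9471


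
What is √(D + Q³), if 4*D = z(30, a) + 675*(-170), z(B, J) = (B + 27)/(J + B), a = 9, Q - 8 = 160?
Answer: √3185950729/26 ≈ 2170.9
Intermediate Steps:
Q = 168 (Q = 8 + 160 = 168)
z(B, J) = (27 + B)/(B + J)
D = -1491731/52 (D = ((27 + 30)/(30 + 9) + 675*(-170))/4 = (57/39 - 114750)/4 = ((1/39)*57 - 114750)/4 = (19/13 - 114750)/4 = (¼)*(-1491731/13) = -1491731/52 ≈ -28687.)
√(D + Q³) = √(-1491731/52 + 168³) = √(-1491731/52 + 4741632) = √(245073133/52) = √3185950729/26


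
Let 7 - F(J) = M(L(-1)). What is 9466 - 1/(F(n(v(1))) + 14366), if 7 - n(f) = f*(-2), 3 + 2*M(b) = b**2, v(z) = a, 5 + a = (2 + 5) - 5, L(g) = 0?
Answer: 272138032/28749 ≈ 9466.0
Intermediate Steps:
a = -3 (a = -5 + ((2 + 5) - 5) = -5 + (7 - 5) = -5 + 2 = -3)
v(z) = -3
M(b) = -3/2 + b**2/2
n(f) = 7 + 2*f (n(f) = 7 - f*(-2) = 7 - (-2)*f = 7 + 2*f)
F(J) = 17/2 (F(J) = 7 - (-3/2 + (1/2)*0**2) = 7 - (-3/2 + (1/2)*0) = 7 - (-3/2 + 0) = 7 - 1*(-3/2) = 7 + 3/2 = 17/2)
9466 - 1/(F(n(v(1))) + 14366) = 9466 - 1/(17/2 + 14366) = 9466 - 1/28749/2 = 9466 - 1*2/28749 = 9466 - 2/28749 = 272138032/28749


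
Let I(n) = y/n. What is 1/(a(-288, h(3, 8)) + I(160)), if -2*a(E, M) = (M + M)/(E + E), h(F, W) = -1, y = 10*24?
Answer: 576/863 ≈ 0.66744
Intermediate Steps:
y = 240
I(n) = 240/n
a(E, M) = -M/(2*E) (a(E, M) = -(M + M)/(2*(E + E)) = -2*M/(2*(2*E)) = -2*M*1/(2*E)/2 = -M/(2*E))
1/(a(-288, h(3, 8)) + I(160)) = 1/(-½*(-1)/(-288) + 240/160) = 1/(-½*(-1)*(-1/288) + 240*(1/160)) = 1/(-1/576 + 3/2) = 1/(863/576) = 576/863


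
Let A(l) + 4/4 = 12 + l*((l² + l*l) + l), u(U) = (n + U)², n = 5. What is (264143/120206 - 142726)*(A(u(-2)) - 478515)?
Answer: 8182934316991545/120206 ≈ 6.8074e+10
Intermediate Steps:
u(U) = (5 + U)²
A(l) = 11 + l*(l + 2*l²) (A(l) = -1 + (12 + l*((l² + l*l) + l)) = -1 + (12 + l*((l² + l²) + l)) = -1 + (12 + l*(2*l² + l)) = -1 + (12 + l*(l + 2*l²)) = 11 + l*(l + 2*l²))
(264143/120206 - 142726)*(A(u(-2)) - 478515) = (264143/120206 - 142726)*((11 + ((5 - 2)²)² + 2*((5 - 2)²)³) - 478515) = (264143*(1/120206) - 142726)*((11 + (3²)² + 2*(3²)³) - 478515) = (264143/120206 - 142726)*((11 + 9² + 2*9³) - 478515) = -17156257413*((11 + 81 + 2*729) - 478515)/120206 = -17156257413*((11 + 81 + 1458) - 478515)/120206 = -17156257413*(1550 - 478515)/120206 = -17156257413/120206*(-476965) = 8182934316991545/120206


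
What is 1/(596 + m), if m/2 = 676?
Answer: 1/1948 ≈ 0.00051335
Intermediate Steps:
m = 1352 (m = 2*676 = 1352)
1/(596 + m) = 1/(596 + 1352) = 1/1948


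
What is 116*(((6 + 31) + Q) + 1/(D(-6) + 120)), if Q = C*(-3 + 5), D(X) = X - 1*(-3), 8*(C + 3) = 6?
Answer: 441206/117 ≈ 3771.0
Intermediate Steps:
C = -9/4 (C = -3 + (1/8)*6 = -3 + 3/4 = -9/4 ≈ -2.2500)
D(X) = 3 + X (D(X) = X + 3 = 3 + X)
Q = -9/2 (Q = -9*(-3 + 5)/4 = -9/4*2 = -9/2 ≈ -4.5000)
116*(((6 + 31) + Q) + 1/(D(-6) + 120)) = 116*(((6 + 31) - 9/2) + 1/((3 - 6) + 120)) = 116*((37 - 9/2) + 1/(-3 + 120)) = 116*(65/2 + 1/117) = 116*(7607/234) = 441206/117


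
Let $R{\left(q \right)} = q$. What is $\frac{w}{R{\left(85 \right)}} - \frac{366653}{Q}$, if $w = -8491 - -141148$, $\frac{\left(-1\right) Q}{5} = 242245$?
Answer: $\frac{32141728066}{20590825} \approx 1561.0$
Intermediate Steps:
$Q = -1211225$ ($Q = \left(-5\right) 242245 = -1211225$)
$w = 132657$ ($w = -8491 + 141148 = 132657$)
$\frac{w}{R{\left(85 \right)}} - \frac{366653}{Q} = \frac{132657}{85} - \frac{366653}{-1211225} = 132657 \cdot \frac{1}{85} - - \frac{366653}{1211225} = \frac{132657}{85} + \frac{366653}{1211225} = \frac{32141728066}{20590825}$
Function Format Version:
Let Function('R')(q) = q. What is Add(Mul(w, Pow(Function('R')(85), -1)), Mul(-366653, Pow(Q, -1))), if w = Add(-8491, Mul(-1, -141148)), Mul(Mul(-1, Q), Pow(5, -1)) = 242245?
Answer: Rational(32141728066, 20590825) ≈ 1561.0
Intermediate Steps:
Q = -1211225 (Q = Mul(-5, 242245) = -1211225)
w = 132657 (w = Add(-8491, 141148) = 132657)
Add(Mul(w, Pow(Function('R')(85), -1)), Mul(-366653, Pow(Q, -1))) = Add(Mul(132657, Pow(85, -1)), Mul(-366653, Pow(-1211225, -1))) = Add(Mul(132657, Rational(1, 85)), Mul(-366653, Rational(-1, 1211225))) = Add(Rational(132657, 85), Rational(366653, 1211225)) = Rational(32141728066, 20590825)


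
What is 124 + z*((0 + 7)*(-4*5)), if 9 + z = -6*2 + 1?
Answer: 2924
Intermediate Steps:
z = -20 (z = -9 + (-6*2 + 1) = -9 + (-12 + 1) = -9 - 11 = -20)
124 + z*((0 + 7)*(-4*5)) = 124 - 20*(0 + 7)*(-4*5) = 124 - 140*(-20) = 124 - 20*(-140) = 124 + 2800 = 2924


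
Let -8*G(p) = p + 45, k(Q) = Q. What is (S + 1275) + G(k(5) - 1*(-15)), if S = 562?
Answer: 14631/8 ≈ 1828.9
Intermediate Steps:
G(p) = -45/8 - p/8 (G(p) = -(p + 45)/8 = -(45 + p)/8 = -45/8 - p/8)
(S + 1275) + G(k(5) - 1*(-15)) = (562 + 1275) + (-45/8 - (5 - 1*(-15))/8) = 1837 + (-45/8 - (5 + 15)/8) = 1837 + (-45/8 - 1/8*20) = 1837 + (-45/8 - 5/2) = 1837 - 65/8 = 14631/8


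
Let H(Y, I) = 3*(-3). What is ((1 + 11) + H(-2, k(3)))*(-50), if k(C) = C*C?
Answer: -150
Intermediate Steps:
k(C) = C²
H(Y, I) = -9
((1 + 11) + H(-2, k(3)))*(-50) = ((1 + 11) - 9)*(-50) = (12 - 9)*(-50) = 3*(-50) = -150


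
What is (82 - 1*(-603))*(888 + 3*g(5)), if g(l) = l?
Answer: 618555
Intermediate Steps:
(82 - 1*(-603))*(888 + 3*g(5)) = (82 - 1*(-603))*(888 + 3*5) = (82 + 603)*(888 + 15) = 685*903 = 618555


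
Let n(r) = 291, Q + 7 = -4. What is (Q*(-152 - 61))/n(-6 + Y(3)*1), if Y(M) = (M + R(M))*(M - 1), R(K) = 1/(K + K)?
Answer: 781/97 ≈ 8.0515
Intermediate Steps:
Q = -11 (Q = -7 - 4 = -11)
R(K) = 1/(2*K)
Y(M) = (-1 + M)*(M + 1/(2*M)) (Y(M) = (M + 1/(2*M))*(M - 1) = (M + 1/(2*M))*(-1 + M) = (-1 + M)*(M + 1/(2*M)))
(Q*(-152 - 61))/n(-6 + Y(3)*1) = -11*(-152 - 61)/291 = -11*(-213)*(1/291) = 2343*(1/291) = 781/97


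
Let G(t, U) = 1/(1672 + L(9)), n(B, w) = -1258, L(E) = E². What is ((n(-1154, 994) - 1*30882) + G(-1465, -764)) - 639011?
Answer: -1176527702/1753 ≈ -6.7115e+5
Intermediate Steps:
G(t, U) = 1/1753 (G(t, U) = 1/(1672 + 9²) = 1/(1672 + 81) = 1/1753)
((n(-1154, 994) - 1*30882) + G(-1465, -764)) - 639011 = ((-1258 - 1*30882) + 1/1753) - 639011 = ((-1258 - 30882) + 1/1753) - 639011 = (-32140 + 1/1753) - 639011 = -56341419/1753 - 639011 = -1176527702/1753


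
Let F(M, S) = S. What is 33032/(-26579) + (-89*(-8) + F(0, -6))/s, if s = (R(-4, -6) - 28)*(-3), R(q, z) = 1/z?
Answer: 31947140/4491851 ≈ 7.1122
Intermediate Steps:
s = 169/2 (s = (1/(-6) - 28)*(-3) = (-⅙ - 28)*(-3) = -169/6*(-3) = 169/2 ≈ 84.500)
33032/(-26579) + (-89*(-8) + F(0, -6))/s = 33032/(-26579) + (-89*(-8) - 6)/(169/2) = 33032*(-1/26579) + (712 - 6)*(2/169) = -33032/26579 + 706*(2/169) = -33032/26579 + 1412/169 = 31947140/4491851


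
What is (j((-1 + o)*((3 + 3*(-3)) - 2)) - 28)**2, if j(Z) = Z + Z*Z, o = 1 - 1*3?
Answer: 327184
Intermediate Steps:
o = -2 (o = 1 - 3 = -2)
j(Z) = Z + Z**2
(j((-1 + o)*((3 + 3*(-3)) - 2)) - 28)**2 = (((-1 - 2)*((3 + 3*(-3)) - 2))*(1 + (-1 - 2)*((3 + 3*(-3)) - 2)) - 28)**2 = ((-3*((3 - 9) - 2))*(1 - 3*((3 - 9) - 2)) - 28)**2 = ((-3*(-6 - 2))*(1 - 3*(-6 - 2)) - 28)**2 = ((-3*(-8))*(1 - 3*(-8)) - 28)**2 = (24*(1 + 24) - 28)**2 = (24*25 - 28)**2 = (600 - 28)**2 = 572**2 = 327184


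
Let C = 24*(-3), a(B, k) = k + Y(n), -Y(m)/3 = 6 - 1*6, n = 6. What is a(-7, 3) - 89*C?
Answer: 6411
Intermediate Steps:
Y(m) = 0 (Y(m) = -3*(6 - 1*6) = -3*(6 - 6) = -3*0 = 0)
a(B, k) = k (a(B, k) = k + 0 = k)
C = -72
a(-7, 3) - 89*C = 3 - 89*(-72) = 3 + 6408 = 6411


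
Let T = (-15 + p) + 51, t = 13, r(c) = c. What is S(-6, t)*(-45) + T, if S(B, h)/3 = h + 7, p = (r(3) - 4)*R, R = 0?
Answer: -2664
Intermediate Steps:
p = 0 (p = (3 - 4)*0 = -1*0 = 0)
S(B, h) = 21 + 3*h (S(B, h) = 3*(h + 7) = 3*(7 + h) = 21 + 3*h)
T = 36 (T = (-15 + 0) + 51 = -15 + 51 = 36)
S(-6, t)*(-45) + T = (21 + 3*13)*(-45) + 36 = (21 + 39)*(-45) + 36 = 60*(-45) + 36 = -2700 + 36 = -2664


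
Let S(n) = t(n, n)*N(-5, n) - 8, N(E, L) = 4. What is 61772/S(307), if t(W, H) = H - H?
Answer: -15443/2 ≈ -7721.5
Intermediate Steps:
t(W, H) = 0
S(n) = -8 (S(n) = 0*4 - 8 = 0 - 8 = -8)
61772/S(307) = 61772/(-8) = 61772*(-⅛) = -15443/2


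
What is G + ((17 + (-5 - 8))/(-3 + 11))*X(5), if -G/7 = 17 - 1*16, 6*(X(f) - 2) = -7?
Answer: -79/12 ≈ -6.5833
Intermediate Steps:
X(f) = ⅚ (X(f) = 2 + (⅙)*(-7) = 2 - 7/6 = ⅚)
G = -7 (G = -7*(17 - 1*16) = -7*(17 - 16) = -7*1 = -7)
G + ((17 + (-5 - 8))/(-3 + 11))*X(5) = -7 + ((17 + (-5 - 8))/(-3 + 11))*(⅚) = -7 + ((17 - 13)/8)*(⅚) = -7 + (4*(⅛))*(⅚) = -7 + (½)*(⅚) = -7 + 5/12 = -79/12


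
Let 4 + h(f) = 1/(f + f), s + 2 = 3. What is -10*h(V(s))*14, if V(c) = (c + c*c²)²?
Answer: 1085/2 ≈ 542.50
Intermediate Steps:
s = 1 (s = -2 + 3 = 1)
V(c) = (c + c³)²
h(f) = -4 + 1/(2*f) (h(f) = -4 + 1/(f + f) = -4 + 1/(2*f))
-10*h(V(s))*14 = -10*(-4 + 1/(2*((1²*(1 + 1²)²))))*14 = -10*(-4 + 1/(2*((1*(1 + 1)²))))*14 = -10*(-4 + 1/(2*((1*2²))))*14 = -10*(-4 + 1/(2*((1*4))))*14 = -10*(-4 + (½)/4)*14 = -10*(-4 + (½)*(¼))*14 = -10*(-4 + ⅛)*14 = -10*(-31/8)*14 = (155/4)*14 = 1085/2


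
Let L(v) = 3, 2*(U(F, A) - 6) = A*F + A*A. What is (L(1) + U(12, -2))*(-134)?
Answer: 134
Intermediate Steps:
U(F, A) = 6 + A²/2 + A*F/2 (U(F, A) = 6 + (A*F + A*A)/2 = 6 + (A*F + A²)/2 = 6 + (A² + A*F)/2 = 6 + (A²/2 + A*F/2) = 6 + A²/2 + A*F/2)
(L(1) + U(12, -2))*(-134) = (3 + (6 + (½)*(-2)² + (½)*(-2)*12))*(-134) = (3 + (6 + (½)*4 - 12))*(-134) = (3 + (6 + 2 - 12))*(-134) = (3 - 4)*(-134) = -1*(-134) = 134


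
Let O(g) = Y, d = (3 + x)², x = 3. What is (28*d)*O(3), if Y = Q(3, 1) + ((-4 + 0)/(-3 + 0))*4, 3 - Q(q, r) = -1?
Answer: 9408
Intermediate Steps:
d = 36 (d = (3 + 3)² = 6² = 36)
Q(q, r) = 4 (Q(q, r) = 3 - 1*(-1) = 3 + 1 = 4)
Y = 28/3 (Y = 4 + ((-4 + 0)/(-3 + 0))*4 = 4 - 4/(-3)*4 = 4 - 4*(-⅓)*4 = 4 + (4/3)*4 = 4 + 16/3 = 28/3 ≈ 9.3333)
O(g) = 28/3
(28*d)*O(3) = (28*36)*(28/3) = 1008*(28/3) = 9408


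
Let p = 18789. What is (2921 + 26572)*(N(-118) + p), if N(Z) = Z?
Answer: 550663803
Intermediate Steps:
(2921 + 26572)*(N(-118) + p) = (2921 + 26572)*(-118 + 18789) = 29493*18671 = 550663803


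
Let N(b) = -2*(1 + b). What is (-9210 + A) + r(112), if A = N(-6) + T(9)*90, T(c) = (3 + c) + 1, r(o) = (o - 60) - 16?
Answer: -7994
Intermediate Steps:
r(o) = -76 + o (r(o) = (-60 + o) - 16 = -76 + o)
N(b) = -2 - 2*b
T(c) = 4 + c
A = 1180 (A = (-2 - 2*(-6)) + (4 + 9)*90 = (-2 + 12) + 13*90 = 10 + 1170 = 1180)
(-9210 + A) + r(112) = (-9210 + 1180) + (-76 + 112) = -8030 + 36 = -7994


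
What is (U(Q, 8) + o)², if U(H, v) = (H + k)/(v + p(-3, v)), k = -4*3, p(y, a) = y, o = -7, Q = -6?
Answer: 2809/25 ≈ 112.36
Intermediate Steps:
k = -12
U(H, v) = (-12 + H)/(-3 + v) (U(H, v) = (H - 12)/(v - 3) = (-12 + H)/(-3 + v))
(U(Q, 8) + o)² = ((-12 - 6)/(-3 + 8) - 7)² = (-18/5 - 7)² = (-53/5)² = 2809/25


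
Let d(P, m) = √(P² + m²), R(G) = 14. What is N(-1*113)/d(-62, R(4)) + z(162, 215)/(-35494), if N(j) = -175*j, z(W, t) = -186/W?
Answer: 31/958338 + 3955*√1010/404 ≈ 311.12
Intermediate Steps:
N(-1*113)/d(-62, R(4)) + z(162, 215)/(-35494) = (-(-175)*113)/(√((-62)² + 14²)) - 186/162/(-35494) = (-175*(-113))/(√(3844 + 196)) - 186*1/162*(-1/35494) = 19775/(√4040) - 31/27*(-1/35494) = 19775/((2*√1010)) + 31/958338 = 19775*(√1010/2020) + 31/958338 = 3955*√1010/404 + 31/958338 = 31/958338 + 3955*√1010/404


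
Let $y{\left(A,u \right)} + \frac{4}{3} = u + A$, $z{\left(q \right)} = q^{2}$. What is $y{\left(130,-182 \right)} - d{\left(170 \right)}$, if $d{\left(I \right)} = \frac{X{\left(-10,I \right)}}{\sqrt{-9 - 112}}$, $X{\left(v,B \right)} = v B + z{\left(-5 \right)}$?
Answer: $- \frac{160}{3} - \frac{1675 i}{11} \approx -53.333 - 152.27 i$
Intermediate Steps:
$y{\left(A,u \right)} = - \frac{4}{3} + A + u$ ($y{\left(A,u \right)} = - \frac{4}{3} + \left(u + A\right) = - \frac{4}{3} + \left(A + u\right) = - \frac{4}{3} + A + u$)
$X{\left(v,B \right)} = 25 + B v$ ($X{\left(v,B \right)} = v B + \left(-5\right)^{2} = B v + 25 = 25 + B v$)
$d{\left(I \right)} = - \frac{i \left(25 - 10 I\right)}{11}$ ($d{\left(I \right)} = \frac{25 + I \left(-10\right)}{\sqrt{-9 - 112}} = \frac{25 - 10 I}{\sqrt{-121}} = \frac{25 - 10 I}{11 i} = \left(25 - 10 I\right) \left(- \frac{i}{11}\right) = - \frac{i \left(25 - 10 I\right)}{11}$)
$y{\left(130,-182 \right)} - d{\left(170 \right)} = \left(- \frac{4}{3} + 130 - 182\right) - \frac{5 i \left(-5 + 2 \cdot 170\right)}{11} = - \frac{160}{3} - \frac{5 i \left(-5 + 340\right)}{11} = - \frac{160}{3} - \frac{5}{11} i 335 = - \frac{160}{3} - \frac{1675 i}{11}$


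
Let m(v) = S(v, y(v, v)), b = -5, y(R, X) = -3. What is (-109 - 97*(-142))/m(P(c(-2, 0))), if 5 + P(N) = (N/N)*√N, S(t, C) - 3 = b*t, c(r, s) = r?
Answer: 63770/139 + 22775*I*√2/278 ≈ 458.78 + 115.86*I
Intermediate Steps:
S(t, C) = 3 - 5*t
P(N) = -5 + √N (P(N) = -5 + (N/N)*√N = -5 + 1*√N = -5 + √N)
m(v) = 3 - 5*v
(-109 - 97*(-142))/m(P(c(-2, 0))) = (-109 - 97*(-142))/(3 - 5*(-5 + √(-2))) = (-109 + 13774)/(3 - 5*(-5 + I*√2)) = 13665/(3 + (25 - 5*I*√2)) = 13665/(28 - 5*I*√2)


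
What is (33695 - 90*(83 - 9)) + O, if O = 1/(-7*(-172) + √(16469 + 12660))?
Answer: 38402867249/1420487 - √29129/1420487 ≈ 27035.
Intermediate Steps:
O = 1/(1204 + √29129) ≈ 0.00072745
(33695 - 90*(83 - 9)) + O = (33695 - 90*(83 - 9)) + (1204/1420487 - √29129/1420487) = (33695 - 90*74) + (1204/1420487 - √29129/1420487) = (33695 - 6660) + (1204/1420487 - √29129/1420487) = 27035 + (1204/1420487 - √29129/1420487) = 38402867249/1420487 - √29129/1420487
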